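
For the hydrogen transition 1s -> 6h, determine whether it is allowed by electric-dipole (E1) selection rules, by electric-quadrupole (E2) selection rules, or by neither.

neither

Δl = 5 − 0 = +5; l_i + l_f = 5.
E1 (Δl = ±1): not satisfied.
E2 (Δl = 0,±2, l_i+l_f ≥ 2): not satisfied.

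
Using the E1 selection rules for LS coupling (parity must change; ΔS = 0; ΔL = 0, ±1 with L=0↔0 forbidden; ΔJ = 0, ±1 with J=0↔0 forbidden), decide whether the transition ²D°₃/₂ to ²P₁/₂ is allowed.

Reading off the term symbols: S 1/2→1/2, L 2→1, J 3/2→1/2, parity odd→even.
Parity must change: odd → even — ok.
ΔS = 0: S: 1/2 → 1/2 — ok.
ΔL = 0, ±1 (not L=0↔0): L: 2 → 1, ΔL = -1 — ok.
ΔJ = 0, ±1 (not J=0↔0): J: 3/2 → 1/2, ΔJ = -1 — ok.
All four E1 rules are satisfied.

allowed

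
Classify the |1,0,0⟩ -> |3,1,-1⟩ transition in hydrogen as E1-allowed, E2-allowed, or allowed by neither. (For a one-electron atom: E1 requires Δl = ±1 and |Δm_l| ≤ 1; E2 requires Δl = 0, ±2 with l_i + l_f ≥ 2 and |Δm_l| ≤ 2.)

Δl = 1 − 0 = +1; l_i + l_f = 1.
Δm_l = -1.
E1 (Δl = ±1, |Δm_l| ≤ 1): satisfied.
E2 (Δl = 0,±2, l_i+l_f ≥ 2, |Δm_l| ≤ 2): not satisfied.

E1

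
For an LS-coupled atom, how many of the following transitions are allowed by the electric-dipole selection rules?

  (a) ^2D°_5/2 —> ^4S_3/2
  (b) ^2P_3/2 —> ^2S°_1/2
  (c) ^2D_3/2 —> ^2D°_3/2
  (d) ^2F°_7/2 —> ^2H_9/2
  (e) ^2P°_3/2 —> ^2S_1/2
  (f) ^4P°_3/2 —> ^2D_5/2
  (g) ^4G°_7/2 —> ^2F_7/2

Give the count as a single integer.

3

(a) forbidden (ΔS, ΔL fail)
(b) allowed
(c) allowed
(d) forbidden (ΔL fails)
(e) allowed
(f) forbidden (ΔS fails)
(g) forbidden (ΔS fails)
Total allowed: 3 of 7.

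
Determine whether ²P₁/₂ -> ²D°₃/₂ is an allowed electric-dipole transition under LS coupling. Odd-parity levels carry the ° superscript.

allowed

Parity must change: even → odd — passes.
ΔL = 0, ±1 (not L=0↔0): L: 1 → 2, ΔL = +1 — passes.
ΔJ = 0, ±1 (not J=0↔0): J: 1/2 → 3/2, ΔJ = +1 — passes.
ΔS = 0: S: 1/2 → 1/2 — passes.
All four E1 rules are satisfied.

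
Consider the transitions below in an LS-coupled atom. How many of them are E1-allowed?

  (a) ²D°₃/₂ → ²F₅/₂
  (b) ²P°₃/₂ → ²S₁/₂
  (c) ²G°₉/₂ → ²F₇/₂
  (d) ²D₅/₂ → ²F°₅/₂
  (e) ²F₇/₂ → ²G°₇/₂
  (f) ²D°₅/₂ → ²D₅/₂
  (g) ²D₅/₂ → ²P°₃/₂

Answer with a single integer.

7

(a) allowed
(b) allowed
(c) allowed
(d) allowed
(e) allowed
(f) allowed
(g) allowed
Total allowed: 7 of 7.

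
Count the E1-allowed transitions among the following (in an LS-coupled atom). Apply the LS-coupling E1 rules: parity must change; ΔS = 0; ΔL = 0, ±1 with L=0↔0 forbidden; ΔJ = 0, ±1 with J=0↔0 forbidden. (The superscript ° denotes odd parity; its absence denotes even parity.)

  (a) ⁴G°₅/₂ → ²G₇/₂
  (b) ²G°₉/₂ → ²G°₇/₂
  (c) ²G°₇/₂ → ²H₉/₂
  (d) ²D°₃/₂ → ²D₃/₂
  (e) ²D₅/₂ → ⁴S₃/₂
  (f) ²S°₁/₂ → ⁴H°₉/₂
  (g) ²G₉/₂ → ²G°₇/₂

(a) forbidden (ΔS fails)
(b) forbidden (parity fails)
(c) allowed
(d) allowed
(e) forbidden (parity, ΔS, ΔL fail)
(f) forbidden (parity, ΔS, ΔL, ΔJ fail)
(g) allowed
Total allowed: 3 of 7.

3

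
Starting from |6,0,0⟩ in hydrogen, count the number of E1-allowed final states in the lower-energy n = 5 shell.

3

E1 requires Δl = ±1, so l_f ∈ {-1, 1}; with 0 ≤ l_f ≤ n_f−1 = 4, the allowed l_f values are {1}.
For l_f = 1: m_f ∈ {m_i−1, m_i, m_i+1} ∩ [−1, 1] = {-1, 0, 1} → 3 states.
Total: 3.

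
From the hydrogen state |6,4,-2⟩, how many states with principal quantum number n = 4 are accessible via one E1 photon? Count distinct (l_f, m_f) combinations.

3

E1 requires Δl = ±1, so l_f ∈ {3, 5}; with 0 ≤ l_f ≤ n_f−1 = 3, the allowed l_f values are {3}.
For l_f = 3: m_f ∈ {m_i−1, m_i, m_i+1} ∩ [−3, 3] = {-3, -2, -1} → 3 states.
Total: 3.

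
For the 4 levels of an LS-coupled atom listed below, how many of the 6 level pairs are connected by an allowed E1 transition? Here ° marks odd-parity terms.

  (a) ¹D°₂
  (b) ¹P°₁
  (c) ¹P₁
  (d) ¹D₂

4

(a)–(b): forbidden (parity).
(a)–(c): allowed.
(a)–(d): allowed.
(b)–(c): allowed.
(b)–(d): allowed.
(c)–(d): forbidden (parity).
Allowed pairs: 4 of 6.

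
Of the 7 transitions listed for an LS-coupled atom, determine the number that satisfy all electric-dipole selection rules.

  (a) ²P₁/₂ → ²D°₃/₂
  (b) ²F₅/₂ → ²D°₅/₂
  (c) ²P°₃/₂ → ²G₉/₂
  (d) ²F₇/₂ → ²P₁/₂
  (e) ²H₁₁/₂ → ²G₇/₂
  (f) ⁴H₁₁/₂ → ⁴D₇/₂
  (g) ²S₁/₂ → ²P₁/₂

(a) allowed
(b) allowed
(c) forbidden (ΔL, ΔJ fail)
(d) forbidden (parity, ΔL, ΔJ fail)
(e) forbidden (parity, ΔJ fail)
(f) forbidden (parity, ΔL, ΔJ fail)
(g) forbidden (parity fails)
Total allowed: 2 of 7.

2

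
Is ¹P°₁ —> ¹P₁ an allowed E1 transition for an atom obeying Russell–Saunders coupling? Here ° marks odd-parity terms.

Reading off the term symbols: S 0→0, L 1→1, J 1→1, parity odd→even.
ΔL = 0, ±1 (not L=0↔0): L: 1 → 1, ΔL = +0 — ok.
ΔJ = 0, ±1 (not J=0↔0): J: 1 → 1, ΔJ = +0 — ok.
ΔS = 0: S: 0 → 0 — ok.
Parity must change: odd → even — ok.
All four E1 rules are satisfied.

allowed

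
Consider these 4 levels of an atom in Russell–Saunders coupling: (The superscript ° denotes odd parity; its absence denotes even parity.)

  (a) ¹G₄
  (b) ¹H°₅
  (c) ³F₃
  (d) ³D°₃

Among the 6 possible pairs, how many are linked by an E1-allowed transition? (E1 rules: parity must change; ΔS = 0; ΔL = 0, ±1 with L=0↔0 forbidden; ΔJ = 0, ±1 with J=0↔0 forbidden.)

(a)–(b): allowed.
(a)–(c): forbidden (parity, ΔS).
(a)–(d): forbidden (ΔS, ΔL).
(b)–(c): forbidden (ΔS, ΔL, ΔJ).
(b)–(d): forbidden (parity, ΔS, ΔL, ΔJ).
(c)–(d): allowed.
Allowed pairs: 2 of 6.

2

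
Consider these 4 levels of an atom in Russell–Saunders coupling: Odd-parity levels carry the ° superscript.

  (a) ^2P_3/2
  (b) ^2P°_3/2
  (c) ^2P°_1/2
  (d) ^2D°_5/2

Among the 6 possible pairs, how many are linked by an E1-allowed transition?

(a)–(b): allowed.
(a)–(c): allowed.
(a)–(d): allowed.
(b)–(c): forbidden (parity).
(b)–(d): forbidden (parity).
(c)–(d): forbidden (parity, ΔJ).
Allowed pairs: 3 of 6.

3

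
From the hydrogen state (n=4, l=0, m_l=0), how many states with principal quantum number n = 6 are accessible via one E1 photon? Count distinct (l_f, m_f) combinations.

3

E1 requires Δl = ±1, so l_f ∈ {-1, 1}; with 0 ≤ l_f ≤ n_f−1 = 5, the allowed l_f values are {1}.
For l_f = 1: m_f ∈ {m_i−1, m_i, m_i+1} ∩ [−1, 1] = {-1, 0, 1} → 3 states.
Total: 3.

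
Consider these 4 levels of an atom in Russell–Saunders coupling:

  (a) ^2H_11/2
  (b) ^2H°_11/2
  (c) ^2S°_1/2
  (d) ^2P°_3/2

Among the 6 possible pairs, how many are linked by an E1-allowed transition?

1

(a)–(b): allowed.
(a)–(c): forbidden (ΔL, ΔJ).
(a)–(d): forbidden (ΔL, ΔJ).
(b)–(c): forbidden (parity, ΔL, ΔJ).
(b)–(d): forbidden (parity, ΔL, ΔJ).
(c)–(d): forbidden (parity).
Allowed pairs: 1 of 6.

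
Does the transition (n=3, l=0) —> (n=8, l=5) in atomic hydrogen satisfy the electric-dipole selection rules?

forbidden

Initial l = 0, final l = 5, so Δl = +5. E1 requires Δl = ±1: ✗.
The transition is electric-dipole forbidden.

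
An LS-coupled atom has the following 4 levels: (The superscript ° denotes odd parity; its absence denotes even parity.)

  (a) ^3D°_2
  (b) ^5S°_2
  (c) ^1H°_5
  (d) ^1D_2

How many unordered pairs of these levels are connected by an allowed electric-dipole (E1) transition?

(a)–(b): forbidden (parity, ΔS, ΔL).
(a)–(c): forbidden (parity, ΔS, ΔL, ΔJ).
(a)–(d): forbidden (ΔS).
(b)–(c): forbidden (parity, ΔS, ΔL, ΔJ).
(b)–(d): forbidden (ΔS, ΔL).
(c)–(d): forbidden (ΔL, ΔJ).
Allowed pairs: 0 of 6.

0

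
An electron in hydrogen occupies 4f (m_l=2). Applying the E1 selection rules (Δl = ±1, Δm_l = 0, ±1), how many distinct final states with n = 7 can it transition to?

5

E1 requires Δl = ±1, so l_f ∈ {2, 4}; with 0 ≤ l_f ≤ n_f−1 = 6, the allowed l_f values are {2, 4}.
For l_f = 2: m_f ∈ {m_i−1, m_i, m_i+1} ∩ [−2, 2] = {1, 2} → 2 states.
For l_f = 4: m_f ∈ {m_i−1, m_i, m_i+1} ∩ [−4, 4] = {1, 2, 3} → 3 states.
Total: 5.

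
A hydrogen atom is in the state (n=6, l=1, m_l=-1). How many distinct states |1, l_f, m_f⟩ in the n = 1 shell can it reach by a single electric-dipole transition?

1

E1 requires Δl = ±1, so l_f ∈ {0, 2}; with 0 ≤ l_f ≤ n_f−1 = 0, the allowed l_f values are {0}.
For l_f = 0: m_f ∈ {m_i−1, m_i, m_i+1} ∩ [−0, 0] = {0} → 1 state.
Total: 1.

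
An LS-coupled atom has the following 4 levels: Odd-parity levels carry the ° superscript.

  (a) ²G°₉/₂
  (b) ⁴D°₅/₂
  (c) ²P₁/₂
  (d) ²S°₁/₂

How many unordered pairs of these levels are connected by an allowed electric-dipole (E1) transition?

(a)–(b): forbidden (parity, ΔS, ΔL, ΔJ).
(a)–(c): forbidden (ΔL, ΔJ).
(a)–(d): forbidden (parity, ΔL, ΔJ).
(b)–(c): forbidden (ΔS, ΔJ).
(b)–(d): forbidden (parity, ΔS, ΔL, ΔJ).
(c)–(d): allowed.
Allowed pairs: 1 of 6.

1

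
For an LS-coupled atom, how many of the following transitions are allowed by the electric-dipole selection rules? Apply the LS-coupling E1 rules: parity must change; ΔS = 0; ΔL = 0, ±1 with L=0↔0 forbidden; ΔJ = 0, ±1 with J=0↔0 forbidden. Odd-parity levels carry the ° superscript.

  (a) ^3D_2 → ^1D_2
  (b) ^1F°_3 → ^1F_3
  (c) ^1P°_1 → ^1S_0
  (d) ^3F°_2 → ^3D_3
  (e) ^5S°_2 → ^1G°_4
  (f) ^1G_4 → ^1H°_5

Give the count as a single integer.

(a) forbidden (parity, ΔS fail)
(b) allowed
(c) allowed
(d) allowed
(e) forbidden (parity, ΔS, ΔL, ΔJ fail)
(f) allowed
Total allowed: 4 of 6.

4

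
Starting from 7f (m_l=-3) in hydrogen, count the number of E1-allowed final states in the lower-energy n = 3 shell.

E1 requires Δl = ±1, so l_f ∈ {2, 4}; with 0 ≤ l_f ≤ n_f−1 = 2, the allowed l_f values are {2}.
For l_f = 2: m_f ∈ {m_i−1, m_i, m_i+1} ∩ [−2, 2] = {-2} → 1 state.
Total: 1.

1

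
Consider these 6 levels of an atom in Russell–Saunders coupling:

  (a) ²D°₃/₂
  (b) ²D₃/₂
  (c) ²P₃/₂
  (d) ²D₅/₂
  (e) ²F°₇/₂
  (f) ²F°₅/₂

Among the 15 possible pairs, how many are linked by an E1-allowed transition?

6

(a)–(b): allowed.
(a)–(c): allowed.
(a)–(d): allowed.
(a)–(e): forbidden (parity, ΔJ).
(a)–(f): forbidden (parity).
(b)–(c): forbidden (parity).
(b)–(d): forbidden (parity).
(b)–(e): forbidden (ΔJ).
(b)–(f): allowed.
(c)–(d): forbidden (parity).
(c)–(e): forbidden (ΔL, ΔJ).
(c)–(f): forbidden (ΔL).
(d)–(e): allowed.
(d)–(f): allowed.
(e)–(f): forbidden (parity).
Allowed pairs: 6 of 15.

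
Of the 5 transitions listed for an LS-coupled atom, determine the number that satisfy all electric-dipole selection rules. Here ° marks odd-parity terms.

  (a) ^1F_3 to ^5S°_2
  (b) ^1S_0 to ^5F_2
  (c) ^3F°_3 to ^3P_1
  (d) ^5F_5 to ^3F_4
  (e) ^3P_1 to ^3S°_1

(a) forbidden (ΔS, ΔL fail)
(b) forbidden (parity, ΔS, ΔL, ΔJ fail)
(c) forbidden (ΔL, ΔJ fail)
(d) forbidden (parity, ΔS fail)
(e) allowed
Total allowed: 1 of 5.

1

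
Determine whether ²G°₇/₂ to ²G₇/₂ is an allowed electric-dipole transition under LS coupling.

Initial level: S=1/2, L=4, J=7/2, parity odd. Final level: S=1/2, L=4, J=7/2, parity even.
ΔJ = 0, ±1 (not J=0↔0): J: 7/2 → 7/2, ΔJ = +0 — ✓.
ΔL = 0, ±1 (not L=0↔0): L: 4 → 4, ΔL = +0 — ✓.
Parity must change: odd → even — ✓.
ΔS = 0: S: 1/2 → 1/2 — ✓.
All four E1 rules are satisfied.

allowed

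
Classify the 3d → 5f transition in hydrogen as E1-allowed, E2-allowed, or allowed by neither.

E1

Δl = 3 − 2 = +1; l_i + l_f = 5.
E1 (Δl = ±1): satisfied.
E2 (Δl = 0,±2, l_i+l_f ≥ 2): not satisfied.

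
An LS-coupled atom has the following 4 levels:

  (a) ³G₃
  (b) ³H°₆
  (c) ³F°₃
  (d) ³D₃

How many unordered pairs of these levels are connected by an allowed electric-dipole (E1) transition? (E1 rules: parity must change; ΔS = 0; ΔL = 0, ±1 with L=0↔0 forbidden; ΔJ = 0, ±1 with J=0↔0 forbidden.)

(a)–(b): forbidden (ΔJ).
(a)–(c): allowed.
(a)–(d): forbidden (parity, ΔL).
(b)–(c): forbidden (parity, ΔL, ΔJ).
(b)–(d): forbidden (ΔL, ΔJ).
(c)–(d): allowed.
Allowed pairs: 2 of 6.

2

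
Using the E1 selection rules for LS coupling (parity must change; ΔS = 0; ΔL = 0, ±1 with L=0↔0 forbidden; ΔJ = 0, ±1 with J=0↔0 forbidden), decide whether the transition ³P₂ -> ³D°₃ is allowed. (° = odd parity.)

allowed

Initial level: S=1, L=1, J=2, parity even. Final level: S=1, L=2, J=3, parity odd.
ΔJ = 0, ±1 (not J=0↔0): J: 2 → 3, ΔJ = +1 — passes.
ΔL = 0, ±1 (not L=0↔0): L: 1 → 2, ΔL = +1 — passes.
Parity must change: even → odd — passes.
ΔS = 0: S: 1 → 1 — passes.
All four E1 rules are satisfied.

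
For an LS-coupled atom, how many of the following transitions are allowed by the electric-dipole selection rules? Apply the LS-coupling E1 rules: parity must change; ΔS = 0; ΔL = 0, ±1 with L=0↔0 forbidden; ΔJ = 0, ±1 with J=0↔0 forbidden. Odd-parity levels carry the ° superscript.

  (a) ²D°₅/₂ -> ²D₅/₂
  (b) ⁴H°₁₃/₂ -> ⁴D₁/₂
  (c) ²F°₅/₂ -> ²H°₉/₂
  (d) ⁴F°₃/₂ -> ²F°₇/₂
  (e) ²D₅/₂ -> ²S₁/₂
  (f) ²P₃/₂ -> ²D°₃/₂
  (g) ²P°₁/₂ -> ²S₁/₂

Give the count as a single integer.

(a) allowed
(b) forbidden (ΔL, ΔJ fail)
(c) forbidden (parity, ΔL, ΔJ fail)
(d) forbidden (parity, ΔS, ΔJ fail)
(e) forbidden (parity, ΔL, ΔJ fail)
(f) allowed
(g) allowed
Total allowed: 3 of 7.

3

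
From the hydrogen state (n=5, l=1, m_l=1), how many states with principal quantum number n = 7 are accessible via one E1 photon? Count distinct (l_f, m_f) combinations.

4

E1 requires Δl = ±1, so l_f ∈ {0, 2}; with 0 ≤ l_f ≤ n_f−1 = 6, the allowed l_f values are {0, 2}.
For l_f = 0: m_f ∈ {m_i−1, m_i, m_i+1} ∩ [−0, 0] = {0} → 1 state.
For l_f = 2: m_f ∈ {m_i−1, m_i, m_i+1} ∩ [−2, 2] = {0, 1, 2} → 3 states.
Total: 4.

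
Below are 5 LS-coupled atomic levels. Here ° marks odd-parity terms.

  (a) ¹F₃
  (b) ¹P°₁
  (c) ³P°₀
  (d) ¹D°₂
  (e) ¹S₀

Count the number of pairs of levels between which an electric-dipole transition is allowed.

(a)–(b): forbidden (ΔL, ΔJ).
(a)–(c): forbidden (ΔS, ΔL, ΔJ).
(a)–(d): allowed.
(a)–(e): forbidden (parity, ΔL, ΔJ).
(b)–(c): forbidden (parity, ΔS).
(b)–(d): forbidden (parity).
(b)–(e): allowed.
(c)–(d): forbidden (parity, ΔS, ΔJ).
(c)–(e): forbidden (ΔS, ΔJ).
(d)–(e): forbidden (ΔL, ΔJ).
Allowed pairs: 2 of 10.

2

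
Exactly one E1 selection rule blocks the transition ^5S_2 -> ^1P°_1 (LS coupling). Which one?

Initial level: S=2, L=0, J=2, parity even. Final level: S=0, L=1, J=1, parity odd.
Parity must change: even → odd — satisfied.
ΔS = 0: S: 2 → 0 — violated.
ΔL = 0, ±1 (not L=0↔0): L: 0 → 1, ΔL = +1 — satisfied.
ΔJ = 0, ±1 (not J=0↔0): J: 2 → 1, ΔJ = -1 — satisfied.

the ΔS = 0 rule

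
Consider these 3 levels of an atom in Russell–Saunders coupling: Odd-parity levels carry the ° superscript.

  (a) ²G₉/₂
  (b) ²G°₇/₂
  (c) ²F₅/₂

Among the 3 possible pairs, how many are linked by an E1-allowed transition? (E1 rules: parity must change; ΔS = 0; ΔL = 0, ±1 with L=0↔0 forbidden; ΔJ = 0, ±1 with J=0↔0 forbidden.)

(a)–(b): allowed.
(a)–(c): forbidden (parity, ΔJ).
(b)–(c): allowed.
Allowed pairs: 2 of 3.

2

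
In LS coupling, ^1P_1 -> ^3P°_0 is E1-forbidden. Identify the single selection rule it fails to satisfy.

the ΔS = 0 rule

Reading off the term symbols: S 0→1, L 1→1, J 1→0, parity even→odd.
Parity must change: even → odd — ok.
ΔS = 0: S: 0 → 1 — fails.
ΔL = 0, ±1 (not L=0↔0): L: 1 → 1, ΔL = +0 — ok.
ΔJ = 0, ±1 (not J=0↔0): J: 1 → 0, ΔJ = -1 — ok.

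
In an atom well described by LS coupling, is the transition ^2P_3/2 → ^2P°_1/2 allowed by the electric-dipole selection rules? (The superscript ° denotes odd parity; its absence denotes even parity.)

Reading off the term symbols: S 1/2→1/2, L 1→1, J 3/2→1/2, parity even→odd.
Parity must change: even → odd — passes.
ΔS = 0: S: 1/2 → 1/2 — passes.
ΔL = 0, ±1 (not L=0↔0): L: 1 → 1, ΔL = +0 — passes.
ΔJ = 0, ±1 (not J=0↔0): J: 3/2 → 1/2, ΔJ = -1 — passes.
All four E1 rules are satisfied.

allowed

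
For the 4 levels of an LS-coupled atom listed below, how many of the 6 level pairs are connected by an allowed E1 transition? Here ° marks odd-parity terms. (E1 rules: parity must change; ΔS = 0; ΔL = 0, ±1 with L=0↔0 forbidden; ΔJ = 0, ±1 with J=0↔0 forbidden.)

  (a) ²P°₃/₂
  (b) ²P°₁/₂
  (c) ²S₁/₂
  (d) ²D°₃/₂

(a)–(b): forbidden (parity).
(a)–(c): allowed.
(a)–(d): forbidden (parity).
(b)–(c): allowed.
(b)–(d): forbidden (parity).
(c)–(d): forbidden (ΔL).
Allowed pairs: 2 of 6.

2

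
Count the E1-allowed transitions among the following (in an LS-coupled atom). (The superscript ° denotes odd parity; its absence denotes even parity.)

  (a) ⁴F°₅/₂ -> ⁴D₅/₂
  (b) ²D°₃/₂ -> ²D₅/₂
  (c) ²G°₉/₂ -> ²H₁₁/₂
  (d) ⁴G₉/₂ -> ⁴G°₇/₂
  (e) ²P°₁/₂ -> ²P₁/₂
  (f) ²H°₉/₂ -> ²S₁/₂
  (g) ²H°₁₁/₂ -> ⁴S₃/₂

5

(a) allowed
(b) allowed
(c) allowed
(d) allowed
(e) allowed
(f) forbidden (ΔL, ΔJ fail)
(g) forbidden (ΔS, ΔL, ΔJ fail)
Total allowed: 5 of 7.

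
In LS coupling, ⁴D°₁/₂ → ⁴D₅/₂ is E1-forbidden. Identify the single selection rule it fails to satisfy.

the ΔJ = 0, ±1 rule

Parity must change: odd → even — satisfied.
ΔS = 0: S: 3/2 → 3/2 — satisfied.
ΔL = 0, ±1 (not L=0↔0): L: 2 → 2, ΔL = +0 — satisfied.
ΔJ = 0, ±1 (not J=0↔0): J: 1/2 → 5/2, ΔJ = +2 — violated.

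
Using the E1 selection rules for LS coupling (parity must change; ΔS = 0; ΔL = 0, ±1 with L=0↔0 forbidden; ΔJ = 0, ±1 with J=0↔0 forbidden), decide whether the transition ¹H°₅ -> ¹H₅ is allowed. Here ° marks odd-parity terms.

allowed

Initial level: S=0, L=5, J=5, parity odd. Final level: S=0, L=5, J=5, parity even.
Parity must change: odd → even — satisfied.
ΔS = 0: S: 0 → 0 — satisfied.
ΔL = 0, ±1 (not L=0↔0): L: 5 → 5, ΔL = +0 — satisfied.
ΔJ = 0, ±1 (not J=0↔0): J: 5 → 5, ΔJ = +0 — satisfied.
All four E1 rules are satisfied.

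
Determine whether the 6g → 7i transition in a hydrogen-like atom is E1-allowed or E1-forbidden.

Δl = 6 − 4 = +2; the E1 rule Δl = ±1 is fails.
The transition is electric-dipole forbidden.

forbidden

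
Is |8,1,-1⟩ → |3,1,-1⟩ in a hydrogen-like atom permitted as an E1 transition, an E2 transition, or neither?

E2

Δl = 1 − 1 = +0; l_i + l_f = 2.
Δm_l = +0.
E1 (Δl = ±1, |Δm_l| ≤ 1): not satisfied.
E2 (Δl = 0,±2, l_i+l_f ≥ 2, |Δm_l| ≤ 2): satisfied.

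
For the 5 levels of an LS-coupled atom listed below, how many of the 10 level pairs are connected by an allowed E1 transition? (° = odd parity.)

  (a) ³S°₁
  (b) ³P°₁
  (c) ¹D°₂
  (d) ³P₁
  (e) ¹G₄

2

(a)–(b): forbidden (parity).
(a)–(c): forbidden (parity, ΔS, ΔL).
(a)–(d): allowed.
(a)–(e): forbidden (ΔS, ΔL, ΔJ).
(b)–(c): forbidden (parity, ΔS).
(b)–(d): allowed.
(b)–(e): forbidden (ΔS, ΔL, ΔJ).
(c)–(d): forbidden (ΔS).
(c)–(e): forbidden (ΔL, ΔJ).
(d)–(e): forbidden (parity, ΔS, ΔL, ΔJ).
Allowed pairs: 2 of 10.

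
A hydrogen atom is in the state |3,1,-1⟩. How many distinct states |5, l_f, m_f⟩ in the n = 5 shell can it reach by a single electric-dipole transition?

4

E1 requires Δl = ±1, so l_f ∈ {0, 2}; with 0 ≤ l_f ≤ n_f−1 = 4, the allowed l_f values are {0, 2}.
For l_f = 0: m_f ∈ {m_i−1, m_i, m_i+1} ∩ [−0, 0] = {0} → 1 state.
For l_f = 2: m_f ∈ {m_i−1, m_i, m_i+1} ∩ [−2, 2] = {-2, -1, 0} → 3 states.
Total: 4.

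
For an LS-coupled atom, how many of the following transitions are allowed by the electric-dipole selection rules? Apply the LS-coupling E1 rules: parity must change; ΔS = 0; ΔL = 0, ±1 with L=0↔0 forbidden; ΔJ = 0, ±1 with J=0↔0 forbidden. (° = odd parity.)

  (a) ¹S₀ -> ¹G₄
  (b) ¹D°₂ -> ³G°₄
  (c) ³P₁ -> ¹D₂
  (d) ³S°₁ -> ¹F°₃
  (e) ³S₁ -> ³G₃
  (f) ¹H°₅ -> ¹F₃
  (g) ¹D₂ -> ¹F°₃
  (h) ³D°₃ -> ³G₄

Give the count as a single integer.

1

(a) forbidden (parity, ΔL, ΔJ fail)
(b) forbidden (parity, ΔS, ΔL, ΔJ fail)
(c) forbidden (parity, ΔS fail)
(d) forbidden (parity, ΔS, ΔL, ΔJ fail)
(e) forbidden (parity, ΔL, ΔJ fail)
(f) forbidden (ΔL, ΔJ fail)
(g) allowed
(h) forbidden (ΔL fails)
Total allowed: 1 of 8.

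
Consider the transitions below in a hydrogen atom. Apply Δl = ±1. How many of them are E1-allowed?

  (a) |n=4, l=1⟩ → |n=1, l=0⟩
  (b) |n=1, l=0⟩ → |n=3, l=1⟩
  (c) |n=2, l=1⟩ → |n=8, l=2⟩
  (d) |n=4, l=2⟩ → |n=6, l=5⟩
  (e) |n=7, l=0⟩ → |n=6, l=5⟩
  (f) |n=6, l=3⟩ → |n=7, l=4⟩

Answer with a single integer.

4

(a) allowed
(b) allowed
(c) allowed
(d) forbidden — Δl = +3 (E1 requires Δl = ±1)
(e) forbidden — Δl = +5 (E1 requires Δl = ±1)
(f) allowed
Total allowed: 4 of 6.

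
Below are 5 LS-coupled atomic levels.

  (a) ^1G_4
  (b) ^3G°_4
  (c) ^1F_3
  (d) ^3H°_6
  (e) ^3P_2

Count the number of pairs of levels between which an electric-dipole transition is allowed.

0

(a)–(b): forbidden (ΔS).
(a)–(c): forbidden (parity).
(a)–(d): forbidden (ΔS, ΔJ).
(a)–(e): forbidden (parity, ΔS, ΔL, ΔJ).
(b)–(c): forbidden (ΔS).
(b)–(d): forbidden (parity, ΔJ).
(b)–(e): forbidden (ΔL, ΔJ).
(c)–(d): forbidden (ΔS, ΔL, ΔJ).
(c)–(e): forbidden (parity, ΔS, ΔL).
(d)–(e): forbidden (ΔL, ΔJ).
Allowed pairs: 0 of 10.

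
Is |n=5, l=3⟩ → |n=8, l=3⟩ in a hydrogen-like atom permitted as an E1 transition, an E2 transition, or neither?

E2

Δl = 3 − 3 = +0; l_i + l_f = 6.
E1 (Δl = ±1): not satisfied.
E2 (Δl = 0,±2, l_i+l_f ≥ 2): satisfied.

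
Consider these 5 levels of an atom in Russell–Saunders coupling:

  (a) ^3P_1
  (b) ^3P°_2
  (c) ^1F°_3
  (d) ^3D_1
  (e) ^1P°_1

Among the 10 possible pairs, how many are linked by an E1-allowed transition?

2

(a)–(b): allowed.
(a)–(c): forbidden (ΔS, ΔL, ΔJ).
(a)–(d): forbidden (parity).
(a)–(e): forbidden (ΔS).
(b)–(c): forbidden (parity, ΔS, ΔL).
(b)–(d): allowed.
(b)–(e): forbidden (parity, ΔS).
(c)–(d): forbidden (ΔS, ΔJ).
(c)–(e): forbidden (parity, ΔL, ΔJ).
(d)–(e): forbidden (ΔS).
Allowed pairs: 2 of 10.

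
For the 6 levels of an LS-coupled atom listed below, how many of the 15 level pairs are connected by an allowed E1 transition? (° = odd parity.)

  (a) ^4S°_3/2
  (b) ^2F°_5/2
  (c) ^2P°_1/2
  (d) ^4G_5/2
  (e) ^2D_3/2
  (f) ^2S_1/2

3

(a)–(b): forbidden (parity, ΔS, ΔL).
(a)–(c): forbidden (parity, ΔS).
(a)–(d): forbidden (ΔL).
(a)–(e): forbidden (ΔS, ΔL).
(a)–(f): forbidden (ΔS, ΔL).
(b)–(c): forbidden (parity, ΔL, ΔJ).
(b)–(d): forbidden (ΔS).
(b)–(e): allowed.
(b)–(f): forbidden (ΔL, ΔJ).
(c)–(d): forbidden (ΔS, ΔL, ΔJ).
(c)–(e): allowed.
(c)–(f): allowed.
(d)–(e): forbidden (parity, ΔS, ΔL).
(d)–(f): forbidden (parity, ΔS, ΔL, ΔJ).
(e)–(f): forbidden (parity, ΔL).
Allowed pairs: 3 of 15.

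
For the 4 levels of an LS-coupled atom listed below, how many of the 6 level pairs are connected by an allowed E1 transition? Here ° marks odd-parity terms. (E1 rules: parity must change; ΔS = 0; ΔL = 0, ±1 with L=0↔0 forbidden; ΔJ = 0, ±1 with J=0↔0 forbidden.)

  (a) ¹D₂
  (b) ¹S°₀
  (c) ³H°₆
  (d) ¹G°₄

0

(a)–(b): forbidden (ΔL, ΔJ).
(a)–(c): forbidden (ΔS, ΔL, ΔJ).
(a)–(d): forbidden (ΔL, ΔJ).
(b)–(c): forbidden (parity, ΔS, ΔL, ΔJ).
(b)–(d): forbidden (parity, ΔL, ΔJ).
(c)–(d): forbidden (parity, ΔS, ΔJ).
Allowed pairs: 0 of 6.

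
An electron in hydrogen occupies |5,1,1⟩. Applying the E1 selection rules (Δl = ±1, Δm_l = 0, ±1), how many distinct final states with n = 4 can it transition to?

4

E1 requires Δl = ±1, so l_f ∈ {0, 2}; with 0 ≤ l_f ≤ n_f−1 = 3, the allowed l_f values are {0, 2}.
For l_f = 0: m_f ∈ {m_i−1, m_i, m_i+1} ∩ [−0, 0] = {0} → 1 state.
For l_f = 2: m_f ∈ {m_i−1, m_i, m_i+1} ∩ [−2, 2] = {0, 1, 2} → 3 states.
Total: 4.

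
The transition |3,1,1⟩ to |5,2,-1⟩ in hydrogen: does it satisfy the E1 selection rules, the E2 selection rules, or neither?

Δl = 2 − 1 = +1; l_i + l_f = 3.
Δm_l = -2.
E1 (Δl = ±1, |Δm_l| ≤ 1): not satisfied.
E2 (Δl = 0,±2, l_i+l_f ≥ 2, |Δm_l| ≤ 2): not satisfied.

neither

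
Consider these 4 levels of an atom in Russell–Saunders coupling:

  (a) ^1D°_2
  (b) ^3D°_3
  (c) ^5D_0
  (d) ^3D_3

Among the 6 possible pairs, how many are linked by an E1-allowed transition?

(a)–(b): forbidden (parity, ΔS).
(a)–(c): forbidden (ΔS, ΔJ).
(a)–(d): forbidden (ΔS).
(b)–(c): forbidden (ΔS, ΔJ).
(b)–(d): allowed.
(c)–(d): forbidden (parity, ΔS, ΔJ).
Allowed pairs: 1 of 6.

1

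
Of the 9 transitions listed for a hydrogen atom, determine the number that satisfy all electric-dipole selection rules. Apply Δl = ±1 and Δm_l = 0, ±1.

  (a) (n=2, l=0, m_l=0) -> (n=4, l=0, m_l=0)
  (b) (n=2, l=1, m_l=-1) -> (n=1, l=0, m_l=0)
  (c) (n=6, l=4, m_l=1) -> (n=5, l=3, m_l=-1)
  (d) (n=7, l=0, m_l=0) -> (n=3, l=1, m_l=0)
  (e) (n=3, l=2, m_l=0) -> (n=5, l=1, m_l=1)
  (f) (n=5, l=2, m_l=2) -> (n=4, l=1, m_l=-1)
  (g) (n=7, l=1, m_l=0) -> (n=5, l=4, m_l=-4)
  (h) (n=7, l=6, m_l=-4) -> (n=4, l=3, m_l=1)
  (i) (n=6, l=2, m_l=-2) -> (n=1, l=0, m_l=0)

(a) forbidden — Δl = +0 (E1 requires Δl = ±1)
(b) allowed
(c) forbidden — Δm_l = -2 (E1 requires Δm_l = 0, ±1)
(d) allowed
(e) allowed
(f) forbidden — Δm_l = -3 (E1 requires Δm_l = 0, ±1)
(g) forbidden — Δl = +3 (E1 requires Δl = ±1); Δm_l = -4 (E1 requires Δm_l = 0, ±1)
(h) forbidden — Δl = -3 (E1 requires Δl = ±1); Δm_l = +5 (E1 requires Δm_l = 0, ±1)
(i) forbidden — Δl = -2 (E1 requires Δl = ±1); Δm_l = +2 (E1 requires Δm_l = 0, ±1)
Total allowed: 3 of 9.

3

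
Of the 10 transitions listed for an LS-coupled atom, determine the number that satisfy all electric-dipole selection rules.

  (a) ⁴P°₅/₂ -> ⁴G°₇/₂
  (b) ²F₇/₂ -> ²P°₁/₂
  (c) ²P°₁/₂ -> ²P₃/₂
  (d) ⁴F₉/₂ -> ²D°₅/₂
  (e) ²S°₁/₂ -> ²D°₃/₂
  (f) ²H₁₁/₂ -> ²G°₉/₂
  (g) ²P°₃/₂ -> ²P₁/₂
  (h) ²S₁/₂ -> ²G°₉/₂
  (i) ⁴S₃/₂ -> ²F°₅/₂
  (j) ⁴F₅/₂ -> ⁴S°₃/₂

3

(a) forbidden (parity, ΔL fail)
(b) forbidden (ΔL, ΔJ fail)
(c) allowed
(d) forbidden (ΔS, ΔJ fail)
(e) forbidden (parity, ΔL fail)
(f) allowed
(g) allowed
(h) forbidden (ΔL, ΔJ fail)
(i) forbidden (ΔS, ΔL fail)
(j) forbidden (ΔL fails)
Total allowed: 3 of 10.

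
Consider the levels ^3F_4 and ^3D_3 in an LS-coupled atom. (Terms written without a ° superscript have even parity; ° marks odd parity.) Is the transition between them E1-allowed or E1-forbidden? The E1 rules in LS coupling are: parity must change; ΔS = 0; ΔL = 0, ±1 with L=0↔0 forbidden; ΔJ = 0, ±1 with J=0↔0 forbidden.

Initial level: S=1, L=3, J=4, parity even. Final level: S=1, L=2, J=3, parity even.
Parity must change: even → even — ✗.
ΔS = 0: S: 1 → 1 — ✓.
ΔL = 0, ±1 (not L=0↔0): L: 3 → 2, ΔL = -1 — ✓.
ΔJ = 0, ±1 (not J=0↔0): J: 4 → 3, ΔJ = -1 — ✓.
Rule(s) violated: parity.

forbidden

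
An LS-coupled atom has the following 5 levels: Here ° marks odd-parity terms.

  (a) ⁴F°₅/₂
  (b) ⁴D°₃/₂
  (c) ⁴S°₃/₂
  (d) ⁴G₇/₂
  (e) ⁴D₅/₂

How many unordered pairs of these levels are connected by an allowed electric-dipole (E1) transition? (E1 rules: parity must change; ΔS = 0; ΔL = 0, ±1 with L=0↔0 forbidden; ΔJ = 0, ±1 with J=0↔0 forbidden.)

3

(a)–(b): forbidden (parity).
(a)–(c): forbidden (parity, ΔL).
(a)–(d): allowed.
(a)–(e): allowed.
(b)–(c): forbidden (parity, ΔL).
(b)–(d): forbidden (ΔL, ΔJ).
(b)–(e): allowed.
(c)–(d): forbidden (ΔL, ΔJ).
(c)–(e): forbidden (ΔL).
(d)–(e): forbidden (parity, ΔL).
Allowed pairs: 3 of 10.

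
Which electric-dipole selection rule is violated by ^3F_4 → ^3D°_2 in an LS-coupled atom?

Reading off the term symbols: S 1→1, L 3→2, J 4→2, parity even→odd.
ΔL = 0, ±1 (not L=0↔0): L: 3 → 2, ΔL = -1 — satisfied.
Parity must change: even → odd — satisfied.
ΔS = 0: S: 1 → 1 — satisfied.
ΔJ = 0, ±1 (not J=0↔0): J: 4 → 2, ΔJ = -2 — violated.

the ΔJ = 0, ±1 rule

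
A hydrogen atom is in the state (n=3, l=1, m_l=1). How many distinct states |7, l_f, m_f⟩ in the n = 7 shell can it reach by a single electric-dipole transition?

E1 requires Δl = ±1, so l_f ∈ {0, 2}; with 0 ≤ l_f ≤ n_f−1 = 6, the allowed l_f values are {0, 2}.
For l_f = 0: m_f ∈ {m_i−1, m_i, m_i+1} ∩ [−0, 0] = {0} → 1 state.
For l_f = 2: m_f ∈ {m_i−1, m_i, m_i+1} ∩ [−2, 2] = {0, 1, 2} → 3 states.
Total: 4.

4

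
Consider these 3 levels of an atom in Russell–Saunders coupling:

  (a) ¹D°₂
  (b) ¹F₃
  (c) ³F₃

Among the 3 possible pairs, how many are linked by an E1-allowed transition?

(a)–(b): allowed.
(a)–(c): forbidden (ΔS).
(b)–(c): forbidden (parity, ΔS).
Allowed pairs: 1 of 3.

1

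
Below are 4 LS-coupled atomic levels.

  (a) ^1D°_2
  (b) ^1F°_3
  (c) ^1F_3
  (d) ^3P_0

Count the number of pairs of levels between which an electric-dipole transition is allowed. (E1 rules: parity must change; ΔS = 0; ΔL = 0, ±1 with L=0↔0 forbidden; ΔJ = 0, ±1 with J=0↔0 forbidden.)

(a)–(b): forbidden (parity).
(a)–(c): allowed.
(a)–(d): forbidden (ΔS, ΔJ).
(b)–(c): allowed.
(b)–(d): forbidden (ΔS, ΔL, ΔJ).
(c)–(d): forbidden (parity, ΔS, ΔL, ΔJ).
Allowed pairs: 2 of 6.

2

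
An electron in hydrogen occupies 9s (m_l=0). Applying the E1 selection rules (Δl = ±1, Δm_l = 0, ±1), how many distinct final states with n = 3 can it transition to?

E1 requires Δl = ±1, so l_f ∈ {-1, 1}; with 0 ≤ l_f ≤ n_f−1 = 2, the allowed l_f values are {1}.
For l_f = 1: m_f ∈ {m_i−1, m_i, m_i+1} ∩ [−1, 1] = {-1, 0, 1} → 3 states.
Total: 3.

3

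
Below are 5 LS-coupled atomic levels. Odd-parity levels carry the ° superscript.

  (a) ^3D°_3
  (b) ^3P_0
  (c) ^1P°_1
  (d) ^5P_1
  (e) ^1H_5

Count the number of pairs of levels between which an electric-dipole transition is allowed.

(a)–(b): forbidden (ΔJ).
(a)–(c): forbidden (parity, ΔS, ΔJ).
(a)–(d): forbidden (ΔS, ΔJ).
(a)–(e): forbidden (ΔS, ΔL, ΔJ).
(b)–(c): forbidden (ΔS).
(b)–(d): forbidden (parity, ΔS).
(b)–(e): forbidden (parity, ΔS, ΔL, ΔJ).
(c)–(d): forbidden (ΔS).
(c)–(e): forbidden (ΔL, ΔJ).
(d)–(e): forbidden (parity, ΔS, ΔL, ΔJ).
Allowed pairs: 0 of 10.

0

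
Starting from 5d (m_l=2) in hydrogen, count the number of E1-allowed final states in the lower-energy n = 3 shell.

1

E1 requires Δl = ±1, so l_f ∈ {1, 3}; with 0 ≤ l_f ≤ n_f−1 = 2, the allowed l_f values are {1}.
For l_f = 1: m_f ∈ {m_i−1, m_i, m_i+1} ∩ [−1, 1] = {1} → 1 state.
Total: 1.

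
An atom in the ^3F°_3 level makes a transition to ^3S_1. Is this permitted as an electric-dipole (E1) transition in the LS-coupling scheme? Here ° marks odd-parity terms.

forbidden

Parity must change: odd → even — passes.
ΔS = 0: S: 1 → 1 — passes.
ΔL = 0, ±1 (not L=0↔0): L: 3 → 0, ΔL = -3 — fails.
ΔJ = 0, ±1 (not J=0↔0): J: 3 → 1, ΔJ = -2 — fails.
Rule(s) violated: ΔL, ΔJ.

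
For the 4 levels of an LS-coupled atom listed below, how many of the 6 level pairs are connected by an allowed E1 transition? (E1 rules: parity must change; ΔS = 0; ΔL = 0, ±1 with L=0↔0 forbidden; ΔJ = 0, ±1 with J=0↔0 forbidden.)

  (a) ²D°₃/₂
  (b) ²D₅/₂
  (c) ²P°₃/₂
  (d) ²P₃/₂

4

(a)–(b): allowed.
(a)–(c): forbidden (parity).
(a)–(d): allowed.
(b)–(c): allowed.
(b)–(d): forbidden (parity).
(c)–(d): allowed.
Allowed pairs: 4 of 6.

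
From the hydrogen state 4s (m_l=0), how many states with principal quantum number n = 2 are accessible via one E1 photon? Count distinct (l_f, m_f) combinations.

3

E1 requires Δl = ±1, so l_f ∈ {-1, 1}; with 0 ≤ l_f ≤ n_f−1 = 1, the allowed l_f values are {1}.
For l_f = 1: m_f ∈ {m_i−1, m_i, m_i+1} ∩ [−1, 1] = {-1, 0, 1} → 3 states.
Total: 3.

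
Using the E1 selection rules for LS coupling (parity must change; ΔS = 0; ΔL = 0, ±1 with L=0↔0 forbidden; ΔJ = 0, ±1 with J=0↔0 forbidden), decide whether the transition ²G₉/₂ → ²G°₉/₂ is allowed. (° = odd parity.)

Reading off the term symbols: S 1/2→1/2, L 4→4, J 9/2→9/2, parity even→odd.
ΔJ = 0, ±1 (not J=0↔0): J: 9/2 → 9/2, ΔJ = +0 — passes.
Parity must change: even → odd — passes.
ΔL = 0, ±1 (not L=0↔0): L: 4 → 4, ΔL = +0 — passes.
ΔS = 0: S: 1/2 → 1/2 — passes.
All four E1 rules are satisfied.

allowed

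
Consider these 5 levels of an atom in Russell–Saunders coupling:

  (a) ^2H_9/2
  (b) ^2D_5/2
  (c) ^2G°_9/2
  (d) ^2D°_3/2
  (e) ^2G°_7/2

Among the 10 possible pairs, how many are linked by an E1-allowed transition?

3

(a)–(b): forbidden (parity, ΔL, ΔJ).
(a)–(c): allowed.
(a)–(d): forbidden (ΔL, ΔJ).
(a)–(e): allowed.
(b)–(c): forbidden (ΔL, ΔJ).
(b)–(d): allowed.
(b)–(e): forbidden (ΔL).
(c)–(d): forbidden (parity, ΔL, ΔJ).
(c)–(e): forbidden (parity).
(d)–(e): forbidden (parity, ΔL, ΔJ).
Allowed pairs: 3 of 10.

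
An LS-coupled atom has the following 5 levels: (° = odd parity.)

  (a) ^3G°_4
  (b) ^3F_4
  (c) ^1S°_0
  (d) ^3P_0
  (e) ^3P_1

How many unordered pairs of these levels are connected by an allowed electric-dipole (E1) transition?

1

(a)–(b): allowed.
(a)–(c): forbidden (parity, ΔS, ΔL, ΔJ).
(a)–(d): forbidden (ΔL, ΔJ).
(a)–(e): forbidden (ΔL, ΔJ).
(b)–(c): forbidden (ΔS, ΔL, ΔJ).
(b)–(d): forbidden (parity, ΔL, ΔJ).
(b)–(e): forbidden (parity, ΔL, ΔJ).
(c)–(d): forbidden (ΔS, ΔJ).
(c)–(e): forbidden (ΔS).
(d)–(e): forbidden (parity).
Allowed pairs: 1 of 10.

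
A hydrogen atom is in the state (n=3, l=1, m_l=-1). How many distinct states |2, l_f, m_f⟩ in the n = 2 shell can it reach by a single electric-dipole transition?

E1 requires Δl = ±1, so l_f ∈ {0, 2}; with 0 ≤ l_f ≤ n_f−1 = 1, the allowed l_f values are {0}.
For l_f = 0: m_f ∈ {m_i−1, m_i, m_i+1} ∩ [−0, 0] = {0} → 1 state.
Total: 1.

1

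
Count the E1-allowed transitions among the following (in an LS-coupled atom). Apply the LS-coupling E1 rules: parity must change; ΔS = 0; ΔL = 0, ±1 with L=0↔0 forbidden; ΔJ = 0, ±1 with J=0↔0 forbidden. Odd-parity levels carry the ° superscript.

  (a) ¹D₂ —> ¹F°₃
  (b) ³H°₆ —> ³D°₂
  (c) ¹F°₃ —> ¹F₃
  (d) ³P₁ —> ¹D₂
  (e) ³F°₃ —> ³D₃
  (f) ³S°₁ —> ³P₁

(a) allowed
(b) forbidden (parity, ΔL, ΔJ fail)
(c) allowed
(d) forbidden (parity, ΔS fail)
(e) allowed
(f) allowed
Total allowed: 4 of 6.

4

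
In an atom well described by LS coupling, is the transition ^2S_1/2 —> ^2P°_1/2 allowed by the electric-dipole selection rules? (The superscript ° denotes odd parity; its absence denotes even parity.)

ΔS = 0: S: 1/2 → 1/2 — ok.
ΔL = 0, ±1 (not L=0↔0): L: 0 → 1, ΔL = +1 — ok.
ΔJ = 0, ±1 (not J=0↔0): J: 1/2 → 1/2, ΔJ = +0 — ok.
Parity must change: even → odd — ok.
All four E1 rules are satisfied.

allowed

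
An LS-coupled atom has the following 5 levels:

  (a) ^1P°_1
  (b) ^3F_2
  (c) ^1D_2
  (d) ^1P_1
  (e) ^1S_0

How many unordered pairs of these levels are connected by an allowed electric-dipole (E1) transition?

3

(a)–(b): forbidden (ΔS, ΔL).
(a)–(c): allowed.
(a)–(d): allowed.
(a)–(e): allowed.
(b)–(c): forbidden (parity, ΔS).
(b)–(d): forbidden (parity, ΔS, ΔL).
(b)–(e): forbidden (parity, ΔS, ΔL, ΔJ).
(c)–(d): forbidden (parity).
(c)–(e): forbidden (parity, ΔL, ΔJ).
(d)–(e): forbidden (parity).
Allowed pairs: 3 of 10.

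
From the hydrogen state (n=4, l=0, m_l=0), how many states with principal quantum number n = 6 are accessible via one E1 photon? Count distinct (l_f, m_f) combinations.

3

E1 requires Δl = ±1, so l_f ∈ {-1, 1}; with 0 ≤ l_f ≤ n_f−1 = 5, the allowed l_f values are {1}.
For l_f = 1: m_f ∈ {m_i−1, m_i, m_i+1} ∩ [−1, 1] = {-1, 0, 1} → 3 states.
Total: 3.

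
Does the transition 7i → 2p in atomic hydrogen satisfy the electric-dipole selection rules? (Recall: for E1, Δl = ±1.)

Δl = 1 − 6 = -5; the E1 rule Δl = ±1 is fails.
The transition is electric-dipole forbidden.

forbidden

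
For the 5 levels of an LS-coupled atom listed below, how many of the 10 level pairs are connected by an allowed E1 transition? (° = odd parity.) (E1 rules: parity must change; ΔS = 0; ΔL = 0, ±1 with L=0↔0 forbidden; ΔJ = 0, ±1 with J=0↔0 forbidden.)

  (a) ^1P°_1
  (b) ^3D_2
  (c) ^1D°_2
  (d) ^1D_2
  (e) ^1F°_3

(a)–(b): forbidden (ΔS).
(a)–(c): forbidden (parity).
(a)–(d): allowed.
(a)–(e): forbidden (parity, ΔL, ΔJ).
(b)–(c): forbidden (ΔS).
(b)–(d): forbidden (parity, ΔS).
(b)–(e): forbidden (ΔS).
(c)–(d): allowed.
(c)–(e): forbidden (parity).
(d)–(e): allowed.
Allowed pairs: 3 of 10.

3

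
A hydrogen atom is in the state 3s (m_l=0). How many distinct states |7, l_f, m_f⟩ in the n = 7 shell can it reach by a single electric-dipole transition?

E1 requires Δl = ±1, so l_f ∈ {-1, 1}; with 0 ≤ l_f ≤ n_f−1 = 6, the allowed l_f values are {1}.
For l_f = 1: m_f ∈ {m_i−1, m_i, m_i+1} ∩ [−1, 1] = {-1, 0, 1} → 3 states.
Total: 3.

3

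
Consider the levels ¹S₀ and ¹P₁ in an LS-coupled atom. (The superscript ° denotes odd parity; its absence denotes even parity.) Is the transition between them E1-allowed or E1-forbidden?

Parity must change: even → even — fails.
ΔS = 0: S: 0 → 0 — ok.
ΔL = 0, ±1 (not L=0↔0): L: 0 → 1, ΔL = +1 — ok.
ΔJ = 0, ±1 (not J=0↔0): J: 0 → 1, ΔJ = +1 — ok.
Rule(s) violated: parity.

forbidden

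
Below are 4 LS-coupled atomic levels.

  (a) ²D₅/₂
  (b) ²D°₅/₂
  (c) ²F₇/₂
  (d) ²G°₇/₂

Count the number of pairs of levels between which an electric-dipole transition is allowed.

3

(a)–(b): allowed.
(a)–(c): forbidden (parity).
(a)–(d): forbidden (ΔL).
(b)–(c): allowed.
(b)–(d): forbidden (parity, ΔL).
(c)–(d): allowed.
Allowed pairs: 3 of 6.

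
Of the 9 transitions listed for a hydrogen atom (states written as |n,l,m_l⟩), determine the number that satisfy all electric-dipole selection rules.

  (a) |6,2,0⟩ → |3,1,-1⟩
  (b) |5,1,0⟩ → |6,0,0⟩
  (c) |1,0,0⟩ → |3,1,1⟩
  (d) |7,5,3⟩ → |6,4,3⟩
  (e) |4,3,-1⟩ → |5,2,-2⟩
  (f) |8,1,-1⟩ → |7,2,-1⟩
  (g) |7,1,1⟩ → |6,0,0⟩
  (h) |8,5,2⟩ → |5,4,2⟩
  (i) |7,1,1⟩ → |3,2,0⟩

(a) allowed
(b) allowed
(c) allowed
(d) allowed
(e) allowed
(f) allowed
(g) allowed
(h) allowed
(i) allowed
Total allowed: 9 of 9.

9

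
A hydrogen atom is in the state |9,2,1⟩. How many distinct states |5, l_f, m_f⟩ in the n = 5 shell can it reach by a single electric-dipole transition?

E1 requires Δl = ±1, so l_f ∈ {1, 3}; with 0 ≤ l_f ≤ n_f−1 = 4, the allowed l_f values are {1, 3}.
For l_f = 1: m_f ∈ {m_i−1, m_i, m_i+1} ∩ [−1, 1] = {0, 1} → 2 states.
For l_f = 3: m_f ∈ {m_i−1, m_i, m_i+1} ∩ [−3, 3] = {0, 1, 2} → 3 states.
Total: 5.

5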